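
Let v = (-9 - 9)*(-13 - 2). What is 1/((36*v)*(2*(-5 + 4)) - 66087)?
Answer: -1/85527 ≈ -1.1692e-5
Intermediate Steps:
v = 270 (v = -18*(-15) = 270)
1/((36*v)*(2*(-5 + 4)) - 66087) = 1/((36*270)*(2*(-5 + 4)) - 66087) = 1/(9720*(2*(-1)) - 66087) = 1/(9720*(-2) - 66087) = 1/(-19440 - 66087) = 1/(-85527) = -1/85527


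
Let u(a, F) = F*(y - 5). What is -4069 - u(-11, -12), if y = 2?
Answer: -4105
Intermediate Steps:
u(a, F) = -3*F (u(a, F) = F*(2 - 5) = F*(-3) = -3*F)
-4069 - u(-11, -12) = -4069 - (-3)*(-12) = -4069 - 1*36 = -4069 - 36 = -4105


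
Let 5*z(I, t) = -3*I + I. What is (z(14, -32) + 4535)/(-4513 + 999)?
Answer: -22647/17570 ≈ -1.2890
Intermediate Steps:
z(I, t) = -2*I/5 (z(I, t) = (-3*I + I)/5 = (-2*I)/5 = -2*I/5)
(z(14, -32) + 4535)/(-4513 + 999) = (-⅖*14 + 4535)/(-4513 + 999) = (-28/5 + 4535)/(-3514) = (22647/5)*(-1/3514) = -22647/17570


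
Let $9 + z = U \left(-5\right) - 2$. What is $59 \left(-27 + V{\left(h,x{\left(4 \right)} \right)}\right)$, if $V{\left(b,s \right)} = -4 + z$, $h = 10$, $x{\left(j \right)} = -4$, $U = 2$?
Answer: $-3068$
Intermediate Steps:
$z = -21$ ($z = -9 + \left(2 \left(-5\right) - 2\right) = -9 - 12 = -21$)
$V{\left(b,s \right)} = -25$ ($V{\left(b,s \right)} = -4 - 21 = -25$)
$59 \left(-27 + V{\left(h,x{\left(4 \right)} \right)}\right) = 59 \left(-27 - 25\right) = 59 \left(-52\right) = -3068$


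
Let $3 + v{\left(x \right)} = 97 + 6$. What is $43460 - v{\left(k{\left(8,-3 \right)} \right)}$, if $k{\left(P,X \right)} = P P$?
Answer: $43360$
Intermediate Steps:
$k{\left(P,X \right)} = P^{2}$
$v{\left(x \right)} = 100$ ($v{\left(x \right)} = -3 + \left(97 + 6\right) = -3 + 103 = 100$)
$43460 - v{\left(k{\left(8,-3 \right)} \right)} = 43460 - 100 = 43360$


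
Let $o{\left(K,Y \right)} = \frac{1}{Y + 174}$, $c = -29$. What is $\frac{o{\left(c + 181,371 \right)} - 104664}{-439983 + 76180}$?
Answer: $\frac{57041879}{198272635} \approx 0.28769$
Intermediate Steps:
$o{\left(K,Y \right)} = \frac{1}{174 + Y}$
$\frac{o{\left(c + 181,371 \right)} - 104664}{-439983 + 76180} = \frac{\frac{1}{174 + 371} - 104664}{-439983 + 76180} = \frac{\frac{1}{545} - 104664}{-363803} = \left(\frac{1}{545} - 104664\right) \left(- \frac{1}{363803}\right) = \left(- \frac{57041879}{545}\right) \left(- \frac{1}{363803}\right) = \frac{57041879}{198272635}$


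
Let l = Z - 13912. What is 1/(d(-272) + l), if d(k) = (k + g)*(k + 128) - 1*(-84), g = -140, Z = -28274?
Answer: 1/17226 ≈ 5.8052e-5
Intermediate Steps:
l = -42186 (l = -28274 - 13912 = -42186)
d(k) = 84 + (-140 + k)*(128 + k) (d(k) = (k - 140)*(k + 128) - 1*(-84) = (-140 + k)*(128 + k) + 84 = 84 + (-140 + k)*(128 + k))
1/(d(-272) + l) = 1/((-17836 + (-272)² - 12*(-272)) - 42186) = 1/((-17836 + 73984 + 3264) - 42186) = 1/(59412 - 42186) = 1/17226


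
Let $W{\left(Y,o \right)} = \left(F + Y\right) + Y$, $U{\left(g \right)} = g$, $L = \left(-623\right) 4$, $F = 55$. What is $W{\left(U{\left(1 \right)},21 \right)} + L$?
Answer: $-2435$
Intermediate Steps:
$L = -2492$
$W{\left(Y,o \right)} = 55 + 2 Y$ ($W{\left(Y,o \right)} = \left(55 + Y\right) + Y = 55 + 2 Y$)
$W{\left(U{\left(1 \right)},21 \right)} + L = \left(55 + 2 \cdot 1\right) - 2492 = \left(55 + 2\right) - 2492 = 57 - 2492 = -2435$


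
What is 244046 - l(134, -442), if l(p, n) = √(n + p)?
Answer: 244046 - 2*I*√77 ≈ 2.4405e+5 - 17.55*I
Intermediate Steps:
244046 - l(134, -442) = 244046 - √(-442 + 134) = 244046 - √(-308) = 244046 - 2*I*√77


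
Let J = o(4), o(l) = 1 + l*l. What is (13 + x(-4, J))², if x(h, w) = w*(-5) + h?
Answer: 5776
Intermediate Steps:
o(l) = 1 + l²
J = 17 (J = 1 + 4² = 1 + 16 = 17)
x(h, w) = h - 5*w (x(h, w) = -5*w + h = h - 5*w)
(13 + x(-4, J))² = (13 + (-4 - 5*17))² = (13 + (-4 - 85))² = (13 - 89)² = (-76)² = 5776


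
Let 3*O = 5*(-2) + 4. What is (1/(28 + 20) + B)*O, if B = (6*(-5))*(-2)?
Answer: -2881/24 ≈ -120.04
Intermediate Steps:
B = 60 (B = -30*(-2) = 60)
O = -2 (O = (5*(-2) + 4)/3 = (-10 + 4)/3 = (⅓)*(-6) = -2)
(1/(28 + 20) + B)*O = (1/(28 + 20) + 60)*(-2) = (1/48 + 60)*(-2) = (2881/48)*(-2) = -2881/24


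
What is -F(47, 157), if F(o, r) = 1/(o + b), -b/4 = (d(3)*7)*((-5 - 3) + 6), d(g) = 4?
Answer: -1/271 ≈ -0.0036900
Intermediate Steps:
b = 224 (b = -4*4*7*((-5 - 3) + 6) = -112*(-8 + 6) = -112*(-2) = -4*(-56) = 224)
F(o, r) = 1/(224 + o) (F(o, r) = 1/(o + 224) = 1/(224 + o))
-F(47, 157) = -1/(224 + 47) = -1/271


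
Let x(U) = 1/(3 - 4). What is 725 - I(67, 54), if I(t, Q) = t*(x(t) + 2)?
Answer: 658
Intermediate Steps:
x(U) = -1 (x(U) = 1/(-1) = -1)
I(t, Q) = t (I(t, Q) = t*(-1 + 2) = t*1 = t)
725 - I(67, 54) = 725 - 1*67 = 725 - 67 = 658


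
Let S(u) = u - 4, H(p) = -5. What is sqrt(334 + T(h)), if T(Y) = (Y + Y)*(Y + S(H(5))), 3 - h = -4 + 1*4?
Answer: sqrt(298) ≈ 17.263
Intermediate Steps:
S(u) = -4 + u
h = 3 (h = 3 - (-4 + 1*4) = 3 - (-4 + 4) = 3 - 1*0 = 3 + 0 = 3)
T(Y) = 2*Y*(-9 + Y) (T(Y) = (Y + Y)*(Y + (-4 - 5)) = (2*Y)*(Y - 9) = (2*Y)*(-9 + Y) = 2*Y*(-9 + Y))
sqrt(334 + T(h)) = sqrt(334 + 2*3*(-9 + 3)) = sqrt(334 + 2*3*(-6)) = sqrt(334 - 36) = sqrt(298)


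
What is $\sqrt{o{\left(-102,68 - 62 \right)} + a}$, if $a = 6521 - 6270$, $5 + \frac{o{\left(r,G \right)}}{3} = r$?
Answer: $i \sqrt{70} \approx 8.3666 i$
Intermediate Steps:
$o{\left(r,G \right)} = -15 + 3 r$
$a = 251$ ($a = 6521 - 6270 = 251$)
$\sqrt{o{\left(-102,68 - 62 \right)} + a} = \sqrt{\left(-15 + 3 \left(-102\right)\right) + 251} = \sqrt{\left(-15 - 306\right) + 251} = \sqrt{-321 + 251} = \sqrt{-70} = i \sqrt{70}$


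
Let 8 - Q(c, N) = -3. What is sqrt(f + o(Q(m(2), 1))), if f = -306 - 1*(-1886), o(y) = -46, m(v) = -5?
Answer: sqrt(1534) ≈ 39.166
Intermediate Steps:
Q(c, N) = 11 (Q(c, N) = 8 - 1*(-3) = 8 + 3 = 11)
f = 1580 (f = -306 + 1886 = 1580)
sqrt(f + o(Q(m(2), 1))) = sqrt(1580 - 46) = sqrt(1534)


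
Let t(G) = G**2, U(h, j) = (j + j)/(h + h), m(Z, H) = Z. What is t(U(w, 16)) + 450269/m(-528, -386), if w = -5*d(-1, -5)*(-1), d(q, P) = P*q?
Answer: -281282957/330000 ≈ -852.37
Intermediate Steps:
w = 25 (w = -(-25)*(-1)*(-1) = -5*5*(-1) = -25*(-1) = 25)
U(h, j) = j/h (U(h, j) = (2*j)/((2*h)) = (2*j)*(1/(2*h)) = j/h)
t(U(w, 16)) + 450269/m(-528, -386) = (16/25)**2 + 450269/(-528) = (16*(1/25))**2 + 450269*(-1/528) = (16/25)**2 - 450269/528 = 256/625 - 450269/528 = -281282957/330000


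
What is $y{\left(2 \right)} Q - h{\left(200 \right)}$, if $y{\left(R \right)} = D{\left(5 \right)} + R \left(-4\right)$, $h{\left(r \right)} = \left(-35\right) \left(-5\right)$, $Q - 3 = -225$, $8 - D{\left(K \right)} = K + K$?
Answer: $2045$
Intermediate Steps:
$D{\left(K \right)} = 8 - 2 K$ ($D{\left(K \right)} = 8 - \left(K + K\right) = 8 - 2 K$)
$Q = -222$ ($Q = 3 - 225 = -222$)
$h{\left(r \right)} = 175$
$y{\left(R \right)} = -2 - 4 R$ ($y{\left(R \right)} = \left(8 - 10\right) + R \left(-4\right) = \left(8 - 10\right) - 4 R = -2 - 4 R$)
$y{\left(2 \right)} Q - h{\left(200 \right)} = \left(-2 - 8\right) \left(-222\right) - 175 = \left(-10\right) \left(-222\right) - 175 = 2220 - 175 = 2045$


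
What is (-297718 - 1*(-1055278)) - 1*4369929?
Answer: -3612369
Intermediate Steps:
(-297718 - 1*(-1055278)) - 1*4369929 = (-297718 + 1055278) - 4369929 = 757560 - 4369929 = -3612369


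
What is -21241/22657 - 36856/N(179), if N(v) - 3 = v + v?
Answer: -842714393/8179177 ≈ -103.03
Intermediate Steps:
N(v) = 3 + 2*v (N(v) = 3 + (v + v) = 3 + 2*v)
-21241/22657 - 36856/N(179) = -21241/22657 - 36856/(3 + 2*179) = -21241*1/22657 - 36856/(3 + 358) = -21241/22657 - 36856/361 = -842714393/8179177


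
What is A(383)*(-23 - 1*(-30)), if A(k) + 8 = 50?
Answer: 294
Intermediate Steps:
A(k) = 42 (A(k) = -8 + 50 = 42)
A(383)*(-23 - 1*(-30)) = 42*(-23 - 1*(-30)) = 42*(-23 + 30) = 42*7 = 294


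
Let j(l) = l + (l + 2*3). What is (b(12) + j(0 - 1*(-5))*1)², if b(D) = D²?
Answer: 25600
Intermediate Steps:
j(l) = 6 + 2*l (j(l) = l + (l + 6) = l + (6 + l) = 6 + 2*l)
(b(12) + j(0 - 1*(-5))*1)² = (12² + (6 + 2*(0 - 1*(-5)))*1)² = (144 + (6 + 2*(0 + 5))*1)² = (144 + (6 + 2*5)*1)² = (144 + (6 + 10)*1)² = (144 + 16*1)² = (144 + 16)² = 160² = 25600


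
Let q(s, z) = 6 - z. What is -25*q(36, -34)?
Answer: -1000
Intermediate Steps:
q(s, z) = 6 - z
-25*q(36, -34) = -25*(6 - 1*(-34)) = -25*(6 + 34) = -25*40 = -1000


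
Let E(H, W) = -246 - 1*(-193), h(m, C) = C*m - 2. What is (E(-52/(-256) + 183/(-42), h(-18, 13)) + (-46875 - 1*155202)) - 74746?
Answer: -276876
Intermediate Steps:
h(m, C) = -2 + C*m
E(H, W) = -53 (E(H, W) = -246 + 193 = -53)
(E(-52/(-256) + 183/(-42), h(-18, 13)) + (-46875 - 1*155202)) - 74746 = (-53 + (-46875 - 1*155202)) - 74746 = (-53 + (-46875 - 155202)) - 74746 = (-53 - 202077) - 74746 = -202130 - 74746 = -276876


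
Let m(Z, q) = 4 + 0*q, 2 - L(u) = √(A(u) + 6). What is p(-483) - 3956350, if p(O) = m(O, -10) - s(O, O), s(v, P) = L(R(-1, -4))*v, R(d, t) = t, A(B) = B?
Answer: -3955380 - 483*√2 ≈ -3.9561e+6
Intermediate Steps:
L(u) = 2 - √(6 + u) (L(u) = 2 - √(u + 6) = 2 - √(6 + u))
s(v, P) = v*(2 - √2) (s(v, P) = (2 - √(6 - 4))*v = (2 - √2)*v = v*(2 - √2))
m(Z, q) = 4 (m(Z, q) = 4 + 0 = 4)
p(O) = 4 - O*(2 - √2)
p(-483) - 3956350 = (4 - 1*(-483)*(2 - √2)) - 3956350 = (4 + (966 - 483*√2)) - 3956350 = (970 - 483*√2) - 3956350 = -3955380 - 483*√2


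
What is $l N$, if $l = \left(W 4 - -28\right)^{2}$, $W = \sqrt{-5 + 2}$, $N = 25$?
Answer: $18400 + 5600 i \sqrt{3} \approx 18400.0 + 9699.5 i$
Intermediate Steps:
$W = i \sqrt{3}$ ($W = \sqrt{-3} = i \sqrt{3} \approx 1.732 i$)
$l = \left(28 + 4 i \sqrt{3}\right)^{2}$ ($l = \left(i \sqrt{3} \cdot 4 - -28\right)^{2} = \left(4 i \sqrt{3} + 28\right)^{2} = \left(28 + 4 i \sqrt{3}\right)^{2} \approx 736.0 + 387.98 i$)
$l N = \left(736 + 224 i \sqrt{3}\right) 25 = 18400 + 5600 i \sqrt{3}$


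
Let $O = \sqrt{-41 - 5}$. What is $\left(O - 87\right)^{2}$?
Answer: $\left(87 - i \sqrt{46}\right)^{2} \approx 7523.0 - 1180.1 i$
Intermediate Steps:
$O = i \sqrt{46}$ ($O = \sqrt{-46} = i \sqrt{46} \approx 6.7823 i$)
$\left(O - 87\right)^{2} = \left(i \sqrt{46} - 87\right)^{2} = \left(-87 + i \sqrt{46}\right)^{2}$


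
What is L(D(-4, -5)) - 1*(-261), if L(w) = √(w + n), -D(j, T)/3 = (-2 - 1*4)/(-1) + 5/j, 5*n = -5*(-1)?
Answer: 261 + I*√53/2 ≈ 261.0 + 3.6401*I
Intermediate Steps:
n = 1 (n = (-5*(-1))/5 = (⅕)*5 = 1)
D(j, T) = -18 - 15/j (D(j, T) = -3*((-2 - 1*4)/(-1) + 5/j) = -3*((-2 - 4)*(-1) + 5/j) = -3*(-6*(-1) + 5/j) = -3*(6 + 5/j) = -18 - 15/j)
L(w) = √(1 + w) (L(w) = √(w + 1) = √(1 + w))
L(D(-4, -5)) - 1*(-261) = √(1 + (-18 - 15/(-4))) - 1*(-261) = √(1 + (-18 - 15*(-¼))) + 261 = √(1 + (-18 + 15/4)) + 261 = √(1 - 57/4) + 261 = √(-53/4) + 261 = I*√53/2 + 261 = 261 + I*√53/2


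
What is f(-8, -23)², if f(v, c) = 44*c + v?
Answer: 1040400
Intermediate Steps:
f(v, c) = v + 44*c
f(-8, -23)² = (-8 + 44*(-23))² = (-8 - 1012)² = (-1020)² = 1040400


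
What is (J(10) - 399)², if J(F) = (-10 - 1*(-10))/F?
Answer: 159201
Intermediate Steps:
J(F) = 0 (J(F) = (-10 + 10)/F = 0/F = 0)
(J(10) - 399)² = (0 - 399)² = (-399)² = 159201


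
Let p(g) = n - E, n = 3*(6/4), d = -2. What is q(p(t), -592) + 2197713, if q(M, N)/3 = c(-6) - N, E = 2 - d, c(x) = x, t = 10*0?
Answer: 2199471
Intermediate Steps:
t = 0
E = 4 (E = 2 - 1*(-2) = 2 + 2 = 4)
n = 9/2 (n = 3*(6*(¼)) = 3*(3/2) = 9/2 ≈ 4.5000)
p(g) = ½ (p(g) = 9/2 - 1*4 = 9/2 - 4 = ½)
q(M, N) = -18 - 3*N (q(M, N) = 3*(-6 - N) = -18 - 3*N)
q(p(t), -592) + 2197713 = (-18 - 3*(-592)) + 2197713 = (-18 + 1776) + 2197713 = 1758 + 2197713 = 2199471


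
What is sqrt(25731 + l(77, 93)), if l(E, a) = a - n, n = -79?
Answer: sqrt(25903) ≈ 160.94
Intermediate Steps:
l(E, a) = 79 + a (l(E, a) = a - 1*(-79) = a + 79 = 79 + a)
sqrt(25731 + l(77, 93)) = sqrt(25731 + (79 + 93)) = sqrt(25731 + 172) = sqrt(25903)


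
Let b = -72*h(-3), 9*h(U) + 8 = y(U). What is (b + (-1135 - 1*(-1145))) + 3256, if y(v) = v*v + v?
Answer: 3282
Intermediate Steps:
y(v) = v + v² (y(v) = v² + v = v + v²)
h(U) = -8/9 + U*(1 + U)/9 (h(U) = -8/9 + (U*(1 + U))/9 = -8/9 + U*(1 + U)/9)
b = 16 (b = -72*(-8/9 + (⅑)*(-3)*(1 - 3)) = -72*(-8/9 + (⅑)*(-3)*(-2)) = -72*(-8/9 + ⅔) = -72*(-2/9) = 16)
(b + (-1135 - 1*(-1145))) + 3256 = (16 + (-1135 - 1*(-1145))) + 3256 = (16 + (-1135 + 1145)) + 3256 = (16 + 10) + 3256 = 26 + 3256 = 3282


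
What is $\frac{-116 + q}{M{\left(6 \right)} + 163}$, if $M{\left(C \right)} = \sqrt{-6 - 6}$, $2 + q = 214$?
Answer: $\frac{15648}{26581} - \frac{192 i \sqrt{3}}{26581} \approx 0.58869 - 0.012511 i$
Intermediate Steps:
$q = 212$ ($q = -2 + 214 = 212$)
$M{\left(C \right)} = 2 i \sqrt{3}$ ($M{\left(C \right)} = \sqrt{-12} = 2 i \sqrt{3}$)
$\frac{-116 + q}{M{\left(6 \right)} + 163} = \frac{-116 + 212}{2 i \sqrt{3} + 163} = \frac{96}{163 + 2 i \sqrt{3}}$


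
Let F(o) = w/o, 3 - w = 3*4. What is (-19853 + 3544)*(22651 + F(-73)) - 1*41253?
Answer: -26970464857/73 ≈ -3.6946e+8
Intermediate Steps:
w = -9 (w = 3 - 3*4 = 3 - 1*12 = 3 - 12 = -9)
F(o) = -9/o
(-19853 + 3544)*(22651 + F(-73)) - 1*41253 = (-19853 + 3544)*(22651 - 9/(-73)) - 1*41253 = -16309*(22651 - 9*(-1/73)) - 41253 = -16309*(22651 + 9/73) - 41253 = -16309*1653532/73 - 41253 = -26967453388/73 - 41253 = -26970464857/73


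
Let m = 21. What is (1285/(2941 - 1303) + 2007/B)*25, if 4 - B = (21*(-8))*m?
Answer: 97826075/2892708 ≈ 33.818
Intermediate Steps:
B = 3532 (B = 4 - 21*(-8)*21 = 4 - (-168)*21 = 4 - 1*(-3528) = 4 + 3528 = 3532)
(1285/(2941 - 1303) + 2007/B)*25 = (1285/(2941 - 1303) + 2007/3532)*25 = (1285/1638 + 2007*(1/3532))*25 = (1285*(1/1638) + 2007/3532)*25 = (1285/1638 + 2007/3532)*25 = (3913043/2892708)*25 = 97826075/2892708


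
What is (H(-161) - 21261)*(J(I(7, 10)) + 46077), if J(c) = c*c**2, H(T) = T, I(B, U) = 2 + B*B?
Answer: -3828711216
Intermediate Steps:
I(B, U) = 2 + B**2
J(c) = c**3
(H(-161) - 21261)*(J(I(7, 10)) + 46077) = (-161 - 21261)*((2 + 7**2)**3 + 46077) = -21422*((2 + 49)**3 + 46077) = -21422*(51**3 + 46077) = -21422*(132651 + 46077) = -21422*178728 = -3828711216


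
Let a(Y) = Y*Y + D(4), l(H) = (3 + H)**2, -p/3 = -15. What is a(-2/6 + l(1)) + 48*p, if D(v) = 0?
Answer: 21649/9 ≈ 2405.4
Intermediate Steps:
p = 45 (p = -3*(-15) = 45)
a(Y) = Y**2 (a(Y) = Y*Y + 0 = Y**2 + 0 = Y**2)
a(-2/6 + l(1)) + 48*p = (-2/6 + (3 + 1)**2)**2 + 48*45 = ((1/6)*(-2) + 4**2)**2 + 2160 = (-1/3 + 16)**2 + 2160 = (47/3)**2 + 2160 = 2209/9 + 2160 = 21649/9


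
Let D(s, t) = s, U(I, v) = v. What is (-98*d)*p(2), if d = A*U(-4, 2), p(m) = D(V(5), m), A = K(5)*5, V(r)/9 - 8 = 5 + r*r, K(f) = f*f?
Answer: -8379000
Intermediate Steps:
K(f) = f**2
V(r) = 117 + 9*r**2 (V(r) = 72 + 9*(5 + r*r) = 72 + 9*(5 + r**2) = 72 + (45 + 9*r**2) = 117 + 9*r**2)
A = 125 (A = 5**2*5 = 25*5 = 125)
p(m) = 342 (p(m) = 117 + 9*5**2 = 117 + 9*25 = 117 + 225 = 342)
d = 250 (d = 125*2 = 250)
(-98*d)*p(2) = -98*250*342 = -24500*342 = -8379000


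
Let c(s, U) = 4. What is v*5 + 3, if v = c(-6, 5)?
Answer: 23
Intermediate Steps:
v = 4
v*5 + 3 = 4*5 + 3 = 20 + 3 = 23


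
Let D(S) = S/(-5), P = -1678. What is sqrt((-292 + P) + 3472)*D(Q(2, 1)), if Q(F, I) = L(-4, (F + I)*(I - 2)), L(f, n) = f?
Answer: 4*sqrt(1502)/5 ≈ 31.005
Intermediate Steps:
Q(F, I) = -4
D(S) = -S/5 (D(S) = S*(-1/5) = -S/5)
sqrt((-292 + P) + 3472)*D(Q(2, 1)) = sqrt((-292 - 1678) + 3472)*(-1/5*(-4)) = sqrt(-1970 + 3472)*(4/5) = sqrt(1502)*(4/5) = 4*sqrt(1502)/5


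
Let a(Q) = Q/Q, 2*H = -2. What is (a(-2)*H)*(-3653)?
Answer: 3653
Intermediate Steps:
H = -1 (H = (1/2)*(-2) = -1)
a(Q) = 1
(a(-2)*H)*(-3653) = (1*(-1))*(-3653) = -1*(-3653) = 3653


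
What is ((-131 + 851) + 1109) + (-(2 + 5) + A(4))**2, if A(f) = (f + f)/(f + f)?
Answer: 1865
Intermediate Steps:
A(f) = 1 (A(f) = (2*f)/((2*f)) = (2*f)*(1/(2*f)) = 1)
((-131 + 851) + 1109) + (-(2 + 5) + A(4))**2 = ((-131 + 851) + 1109) + (-(2 + 5) + 1)**2 = (720 + 1109) + (-1*7 + 1)**2 = 1829 + (-7 + 1)**2 = 1829 + (-6)**2 = 1829 + 36 = 1865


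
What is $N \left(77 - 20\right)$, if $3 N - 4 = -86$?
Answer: $-1558$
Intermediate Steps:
$N = - \frac{82}{3}$ ($N = \frac{4}{3} + \frac{1}{3} \left(-86\right) = \frac{4}{3} - \frac{86}{3} = - \frac{82}{3} \approx -27.333$)
$N \left(77 - 20\right) = - \frac{82 \left(77 - 20\right)}{3} = \left(- \frac{82}{3}\right) 57 = -1558$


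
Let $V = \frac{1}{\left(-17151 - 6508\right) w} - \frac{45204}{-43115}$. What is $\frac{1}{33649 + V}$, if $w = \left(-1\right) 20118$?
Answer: $\frac{20521522518630}{690550227056953433} \approx 2.9718 \cdot 10^{-5}$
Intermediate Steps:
$w = -20118$
$V = \frac{21515827572563}{20521522518630}$ ($V = \frac{1}{\left(-17151 - 6508\right) \left(-20118\right)} - \frac{45204}{-43115} = \frac{1}{-23659} \left(- \frac{1}{20118}\right) - - \frac{45204}{43115} = \left(- \frac{1}{23659}\right) \left(- \frac{1}{20118}\right) + \frac{45204}{43115} = \frac{1}{475971762} + \frac{45204}{43115} = \frac{21515827572563}{20521522518630} \approx 1.0485$)
$\frac{1}{33649 + V} = \frac{1}{33649 + \frac{21515827572563}{20521522518630}} = \frac{1}{\frac{690550227056953433}{20521522518630}} = \frac{20521522518630}{690550227056953433}$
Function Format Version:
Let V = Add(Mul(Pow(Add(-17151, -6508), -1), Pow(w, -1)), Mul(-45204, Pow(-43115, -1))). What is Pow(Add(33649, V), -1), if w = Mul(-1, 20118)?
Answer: Rational(20521522518630, 690550227056953433) ≈ 2.9718e-5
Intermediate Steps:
w = -20118
V = Rational(21515827572563, 20521522518630) (V = Add(Mul(Pow(Add(-17151, -6508), -1), Pow(-20118, -1)), Mul(-45204, Pow(-43115, -1))) = Add(Mul(Pow(-23659, -1), Rational(-1, 20118)), Mul(-45204, Rational(-1, 43115))) = Add(Mul(Rational(-1, 23659), Rational(-1, 20118)), Rational(45204, 43115)) = Add(Rational(1, 475971762), Rational(45204, 43115)) = Rational(21515827572563, 20521522518630) ≈ 1.0485)
Pow(Add(33649, V), -1) = Pow(Add(33649, Rational(21515827572563, 20521522518630)), -1) = Pow(Rational(690550227056953433, 20521522518630), -1) = Rational(20521522518630, 690550227056953433)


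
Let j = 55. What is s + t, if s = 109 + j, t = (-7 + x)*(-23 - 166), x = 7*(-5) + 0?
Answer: 8102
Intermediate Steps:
x = -35 (x = -35 + 0 = -35)
t = 7938 (t = (-7 - 35)*(-23 - 166) = -42*(-189) = 7938)
s = 164 (s = 109 + 55 = 164)
s + t = 164 + 7938 = 8102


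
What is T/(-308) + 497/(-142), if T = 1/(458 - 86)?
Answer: -401017/114576 ≈ -3.5000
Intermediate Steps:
T = 1/372 ≈ 0.0026882
T/(-308) + 497/(-142) = (1/372)/(-308) + 497/(-142) = (1/372)*(-1/308) + 497*(-1/142) = -1/114576 - 7/2 = -401017/114576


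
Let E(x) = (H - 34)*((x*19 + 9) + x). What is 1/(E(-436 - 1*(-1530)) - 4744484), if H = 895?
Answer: 1/14101945 ≈ 7.0912e-8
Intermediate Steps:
E(x) = 7749 + 17220*x (E(x) = (895 - 34)*((x*19 + 9) + x) = 861*((19*x + 9) + x) = 861*((9 + 19*x) + x) = 861*(9 + 20*x) = 7749 + 17220*x)
1/(E(-436 - 1*(-1530)) - 4744484) = 1/((7749 + 17220*(-436 - 1*(-1530))) - 4744484) = 1/((7749 + 17220*(-436 + 1530)) - 4744484) = 1/((7749 + 17220*1094) - 4744484) = 1/((7749 + 18838680) - 4744484) = 1/(18846429 - 4744484) = 1/14101945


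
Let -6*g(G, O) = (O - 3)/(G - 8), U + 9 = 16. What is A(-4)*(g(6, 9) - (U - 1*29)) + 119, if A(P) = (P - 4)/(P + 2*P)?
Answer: 134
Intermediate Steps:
A(P) = (-4 + P)/(3*P) (A(P) = (-4 + P)/((3*P)) = (-4 + P)*(1/(3*P)) = (-4 + P)/(3*P))
U = 7 (U = -9 + 16 = 7)
g(G, O) = -(-3 + O)/(6*(-8 + G)) (g(G, O) = -(O - 3)/(6*(G - 8)) = -(-3 + O)/(6*(-8 + G)))
A(-4)*(g(6, 9) - (U - 1*29)) + 119 = ((⅓)*(-4 - 4)/(-4))*((3 - 1*9)/(6*(-8 + 6)) - (7 - 1*29)) + 119 = ((⅓)*(-¼)*(-8))*((⅙)*(3 - 9)/(-2) - (7 - 29)) + 119 = 2*((⅙)*(-½)*(-6) - 1*(-22))/3 + 119 = 2*(½ + 22)/3 + 119 = (⅔)*(45/2) + 119 = 15 + 119 = 134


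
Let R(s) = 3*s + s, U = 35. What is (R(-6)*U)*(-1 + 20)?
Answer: -15960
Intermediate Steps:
R(s) = 4*s
(R(-6)*U)*(-1 + 20) = ((4*(-6))*35)*(-1 + 20) = -24*35*19 = -840*19 = -15960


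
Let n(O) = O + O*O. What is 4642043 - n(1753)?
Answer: 1567281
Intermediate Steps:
n(O) = O + O²
4642043 - n(1753) = 4642043 - 1753*(1 + 1753) = 4642043 - 1753*1754 = 4642043 - 1*3074762 = 4642043 - 3074762 = 1567281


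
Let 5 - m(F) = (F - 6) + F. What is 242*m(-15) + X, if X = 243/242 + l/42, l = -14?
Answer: 7203859/726 ≈ 9922.7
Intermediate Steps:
m(F) = 11 - 2*F (m(F) = 5 - ((F - 6) + F) = 5 - ((-6 + F) + F) = 5 - (-6 + 2*F) = 5 + (6 - 2*F) = 11 - 2*F)
X = 487/726 (X = 243/242 - 14/42 = 243*(1/242) - 14*1/42 = 243/242 - 1/3 = 487/726 ≈ 0.67080)
242*m(-15) + X = 242*(11 - 2*(-15)) + 487/726 = 242*(11 + 30) + 487/726 = 242*41 + 487/726 = 9922 + 487/726 = 7203859/726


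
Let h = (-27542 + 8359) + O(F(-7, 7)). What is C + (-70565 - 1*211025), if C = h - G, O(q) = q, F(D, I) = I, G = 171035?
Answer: -471801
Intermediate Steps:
h = -19176 (h = (-27542 + 8359) + 7 = -19183 + 7 = -19176)
C = -190211 (C = -19176 - 1*171035 = -19176 - 171035 = -190211)
C + (-70565 - 1*211025) = -190211 + (-70565 - 1*211025) = -190211 + (-70565 - 211025) = -190211 - 281590 = -471801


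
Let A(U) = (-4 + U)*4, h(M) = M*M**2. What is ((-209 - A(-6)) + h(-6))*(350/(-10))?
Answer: 13475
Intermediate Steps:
h(M) = M**3
A(U) = -16 + 4*U
((-209 - A(-6)) + h(-6))*(350/(-10)) = ((-209 - (-16 + 4*(-6))) + (-6)**3)*(350/(-10)) = ((-209 - (-16 - 24)) - 216)*(350*(-1/10)) = ((-209 - 1*(-40)) - 216)*(-35) = ((-209 + 40) - 216)*(-35) = (-169 - 216)*(-35) = -385*(-35) = 13475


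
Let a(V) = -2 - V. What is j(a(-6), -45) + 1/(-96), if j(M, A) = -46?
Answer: -4417/96 ≈ -46.010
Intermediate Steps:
j(a(-6), -45) + 1/(-96) = -46 + 1/(-96) = -46 - 1/96 = -4417/96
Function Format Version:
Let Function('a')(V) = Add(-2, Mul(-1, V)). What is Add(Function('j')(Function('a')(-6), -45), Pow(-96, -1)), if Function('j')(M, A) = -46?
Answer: Rational(-4417, 96) ≈ -46.010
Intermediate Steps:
Add(Function('j')(Function('a')(-6), -45), Pow(-96, -1)) = Add(-46, Pow(-96, -1)) = Add(-46, Rational(-1, 96)) = Rational(-4417, 96)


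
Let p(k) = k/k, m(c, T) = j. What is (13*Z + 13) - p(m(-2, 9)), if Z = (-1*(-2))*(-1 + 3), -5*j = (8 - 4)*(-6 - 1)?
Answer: 64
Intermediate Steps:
j = 28/5 (j = -(8 - 4)*(-6 - 1)/5 = -4*(-7)/5 = -⅕*(-28) = 28/5 ≈ 5.6000)
Z = 4 (Z = 2*2 = 4)
m(c, T) = 28/5
p(k) = 1
(13*Z + 13) - p(m(-2, 9)) = (13*4 + 13) - 1*1 = (52 + 13) - 1 = 65 - 1 = 64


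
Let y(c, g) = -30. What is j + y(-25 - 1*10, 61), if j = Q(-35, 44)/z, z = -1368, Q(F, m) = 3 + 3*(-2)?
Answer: -13679/456 ≈ -29.998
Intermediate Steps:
Q(F, m) = -3 (Q(F, m) = 3 - 6 = -3)
j = 1/456 (j = -3/(-1368) = -3*(-1/1368) = 1/456 ≈ 0.0021930)
j + y(-25 - 1*10, 61) = 1/456 - 30 = -13679/456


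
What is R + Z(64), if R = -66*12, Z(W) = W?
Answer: -728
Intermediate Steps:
R = -792
R + Z(64) = -792 + 64 = -728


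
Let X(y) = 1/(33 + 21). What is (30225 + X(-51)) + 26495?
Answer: 3062881/54 ≈ 56720.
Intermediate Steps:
X(y) = 1/54
(30225 + X(-51)) + 26495 = (30225 + 1/54) + 26495 = 1632151/54 + 26495 = 3062881/54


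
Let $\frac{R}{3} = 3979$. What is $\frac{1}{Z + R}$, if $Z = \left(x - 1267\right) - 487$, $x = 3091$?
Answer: $\frac{1}{13274} \approx 7.5335 \cdot 10^{-5}$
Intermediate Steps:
$R = 11937$ ($R = 3 \cdot 3979 = 11937$)
$Z = 1337$ ($Z = \left(3091 - 1267\right) - 487 = 1824 - 487 = 1337$)
$\frac{1}{Z + R} = \frac{1}{1337 + 11937} = \frac{1}{13274}$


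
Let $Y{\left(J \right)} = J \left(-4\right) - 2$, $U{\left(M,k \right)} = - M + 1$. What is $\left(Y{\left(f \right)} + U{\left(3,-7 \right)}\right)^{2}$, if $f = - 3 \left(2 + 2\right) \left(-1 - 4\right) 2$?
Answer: $234256$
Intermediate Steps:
$U{\left(M,k \right)} = 1 - M$
$f = 120$ ($f = - 3 \cdot 4 \left(-5\right) 2 = \left(-3\right) \left(-20\right) 2 = 60 \cdot 2 = 120$)
$Y{\left(J \right)} = -2 - 4 J$ ($Y{\left(J \right)} = - 4 J - 2 = -2 - 4 J$)
$\left(Y{\left(f \right)} + U{\left(3,-7 \right)}\right)^{2} = \left(\left(-2 - 480\right) + \left(1 - 3\right)\right)^{2} = \left(-482 - 2\right)^{2} = \left(-484\right)^{2} = 234256$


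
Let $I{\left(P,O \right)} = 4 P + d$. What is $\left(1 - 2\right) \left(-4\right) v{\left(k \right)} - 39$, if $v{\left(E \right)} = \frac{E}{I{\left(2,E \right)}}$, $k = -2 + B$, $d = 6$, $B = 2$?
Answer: $-39$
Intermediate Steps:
$I{\left(P,O \right)} = 6 + 4 P$ ($I{\left(P,O \right)} = 4 P + 6 = 6 + 4 P$)
$k = 0$ ($k = -2 + 2 = 0$)
$v{\left(E \right)} = \frac{E}{14}$ ($v{\left(E \right)} = \frac{E}{6 + 4 \cdot 2} = \frac{E}{6 + 8} = \frac{E}{14}$)
$\left(1 - 2\right) \left(-4\right) v{\left(k \right)} - 39 = \left(1 - 2\right) \left(-4\right) \frac{1}{14} \cdot 0 - 39 = \left(-1\right) \left(-4\right) 0 - 39 = 4 \cdot 0 - 39 = 0 - 39 = -39$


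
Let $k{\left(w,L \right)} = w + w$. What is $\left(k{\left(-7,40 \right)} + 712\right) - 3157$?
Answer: $-2459$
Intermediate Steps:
$k{\left(w,L \right)} = 2 w$
$\left(k{\left(-7,40 \right)} + 712\right) - 3157 = \left(2 \left(-7\right) + 712\right) - 3157 = \left(-14 + 712\right) - 3157 = 698 - 3157 = -2459$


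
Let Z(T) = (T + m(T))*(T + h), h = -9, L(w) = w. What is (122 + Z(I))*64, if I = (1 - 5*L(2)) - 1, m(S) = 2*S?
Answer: 44288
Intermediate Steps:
I = -10 (I = (1 - 5*2) - 1 = (1 - 10) - 1 = -9 - 1 = -10)
Z(T) = 3*T*(-9 + T) (Z(T) = (T + 2*T)*(T - 9) = (3*T)*(-9 + T) = 3*T*(-9 + T))
(122 + Z(I))*64 = (122 + 3*(-10)*(-9 - 10))*64 = (122 + 3*(-10)*(-19))*64 = (122 + 570)*64 = 692*64 = 44288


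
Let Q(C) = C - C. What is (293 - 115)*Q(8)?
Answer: 0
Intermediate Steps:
Q(C) = 0
(293 - 115)*Q(8) = (293 - 115)*0 = 178*0 = 0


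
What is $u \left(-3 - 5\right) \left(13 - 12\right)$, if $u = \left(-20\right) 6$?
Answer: $960$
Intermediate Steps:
$u = -120$
$u \left(-3 - 5\right) \left(13 - 12\right) = - 120 \left(-3 - 5\right) \left(13 - 12\right) = - 120 \left(-3 - 5\right) 1 = - 120 \left(\left(-8\right) 1\right) = \left(-120\right) \left(-8\right) = 960$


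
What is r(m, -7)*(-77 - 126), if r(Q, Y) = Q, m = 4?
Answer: -812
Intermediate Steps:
r(m, -7)*(-77 - 126) = 4*(-77 - 126) = 4*(-203) = -812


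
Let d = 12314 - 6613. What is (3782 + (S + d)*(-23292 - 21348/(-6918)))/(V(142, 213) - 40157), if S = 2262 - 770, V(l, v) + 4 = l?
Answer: 27591846304/6591701 ≈ 4185.8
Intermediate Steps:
V(l, v) = -4 + l
d = 5701
S = 1492
(3782 + (S + d)*(-23292 - 21348/(-6918)))/(V(142, 213) - 40157) = (3782 + (1492 + 5701)*(-23292 - 21348/(-6918)))/((-4 + 142) - 40157) = (3782 + 7193*(-23292 - 21348*(-1/6918)))/(138 - 40157) = (3782 + 7193*(-23292 + 3558/1153))/(-40019) = (3782 + 7193*(-26852118/1153))*(-1/40019) = (3782 - 193147284774/1153)*(-1/40019) = -193142924128/1153*(-1/40019) = 27591846304/6591701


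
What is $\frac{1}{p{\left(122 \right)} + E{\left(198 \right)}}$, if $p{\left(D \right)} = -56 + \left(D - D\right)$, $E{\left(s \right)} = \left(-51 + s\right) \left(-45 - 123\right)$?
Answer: $- \frac{1}{24752} \approx -4.0401 \cdot 10^{-5}$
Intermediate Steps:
$E{\left(s \right)} = 8568 - 168 s$ ($E{\left(s \right)} = \left(-51 + s\right) \left(-168\right) = 8568 - 168 s$)
$p{\left(D \right)} = -56$ ($p{\left(D \right)} = -56 + 0 = -56$)
$\frac{1}{p{\left(122 \right)} + E{\left(198 \right)}} = \frac{1}{-56 + \left(8568 - 33264\right)} = \frac{1}{-56 - 24696} = \frac{1}{-24752} = - \frac{1}{24752}$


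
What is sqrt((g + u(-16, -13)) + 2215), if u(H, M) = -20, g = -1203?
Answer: 4*sqrt(62) ≈ 31.496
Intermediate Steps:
sqrt((g + u(-16, -13)) + 2215) = sqrt((-1203 - 20) + 2215) = sqrt(-1223 + 2215) = sqrt(992) = 4*sqrt(62)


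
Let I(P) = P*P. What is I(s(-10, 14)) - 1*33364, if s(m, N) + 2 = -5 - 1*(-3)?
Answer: -33348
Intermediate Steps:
s(m, N) = -4 (s(m, N) = -2 + (-5 - 1*(-3)) = -2 + (-5 + 3) = -2 - 2 = -4)
I(P) = P²
I(s(-10, 14)) - 1*33364 = (-4)² - 1*33364 = 16 - 33364 = -33348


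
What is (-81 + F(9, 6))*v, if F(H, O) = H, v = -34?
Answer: 2448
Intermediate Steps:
(-81 + F(9, 6))*v = (-81 + 9)*(-34) = -72*(-34) = 2448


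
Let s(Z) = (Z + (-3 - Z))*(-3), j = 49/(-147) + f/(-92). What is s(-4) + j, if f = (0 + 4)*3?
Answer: 589/69 ≈ 8.5362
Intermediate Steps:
f = 12 (f = 4*3 = 12)
j = -32/69 (j = 49/(-147) + 12/(-92) = 49*(-1/147) + 12*(-1/92) = -⅓ - 3/23 = -32/69 ≈ -0.46377)
s(Z) = 9 (s(Z) = -3*(-3) = 9)
s(-4) + j = 9 - 32/69 = 589/69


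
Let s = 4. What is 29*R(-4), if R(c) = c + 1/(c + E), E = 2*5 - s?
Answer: -203/2 ≈ -101.50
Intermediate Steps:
E = 6 (E = 2*5 - 1*4 = 10 - 4 = 6)
R(c) = c + 1/(6 + c) (R(c) = c + 1/(c + 6) = c + 1/(6 + c))
29*R(-4) = 29*((1 + (-4)² + 6*(-4))/(6 - 4)) = 29*((1 + 16 - 24)/2) = 29*((½)*(-7)) = 29*(-7/2) = -203/2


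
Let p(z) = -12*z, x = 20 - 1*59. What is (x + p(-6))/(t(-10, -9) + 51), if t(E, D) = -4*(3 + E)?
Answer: 33/79 ≈ 0.41772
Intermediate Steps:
t(E, D) = -12 - 4*E
x = -39 (x = 20 - 59 = -39)
(x + p(-6))/(t(-10, -9) + 51) = (-39 - 12*(-6))/((-12 - 4*(-10)) + 51) = (-39 + 72)/((-12 + 40) + 51) = 33/(28 + 51) = 33/79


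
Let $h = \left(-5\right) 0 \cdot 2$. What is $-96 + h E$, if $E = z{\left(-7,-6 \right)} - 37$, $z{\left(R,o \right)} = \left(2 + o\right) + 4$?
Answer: $-96$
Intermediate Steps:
$z{\left(R,o \right)} = 6 + o$
$E = -37$ ($E = \left(6 - 6\right) - 37 = 0 - 37 = -37$)
$h = 0$ ($h = 0 \cdot 2 = 0$)
$-96 + h E = -96 + 0 \left(-37\right) = -96 + 0 = -96$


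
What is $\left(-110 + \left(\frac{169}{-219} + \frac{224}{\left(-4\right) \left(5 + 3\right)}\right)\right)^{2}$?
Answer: $\frac{665227264}{47961} \approx 13870.0$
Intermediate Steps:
$\left(-110 + \left(\frac{169}{-219} + \frac{224}{\left(-4\right) \left(5 + 3\right)}\right)\right)^{2} = \left(-110 + \left(169 \left(- \frac{1}{219}\right) + \frac{224}{\left(-4\right) 8}\right)\right)^{2} = \left(-110 + \left(- \frac{169}{219} + \frac{224}{-32}\right)\right)^{2} = \left(-110 + \left(- \frac{169}{219} + 224 \left(- \frac{1}{32}\right)\right)\right)^{2} = \left(-110 - \frac{1702}{219}\right)^{2} = \left(- \frac{25792}{219}\right)^{2} = \frac{665227264}{47961}$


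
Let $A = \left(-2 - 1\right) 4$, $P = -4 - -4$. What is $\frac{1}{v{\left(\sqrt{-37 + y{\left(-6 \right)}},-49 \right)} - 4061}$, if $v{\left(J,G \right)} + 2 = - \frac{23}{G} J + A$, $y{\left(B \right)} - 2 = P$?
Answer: $- \frac{279545}{1139146404} - \frac{161 i \sqrt{35}}{5695732020} \approx -0.0002454 - 1.6723 \cdot 10^{-7} i$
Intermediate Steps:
$P = 0$ ($P = -4 + 4 = 0$)
$y{\left(B \right)} = 2$ ($y{\left(B \right)} = 2 + 0 = 2$)
$A = -12$ ($A = \left(-3\right) 4 = -12$)
$v{\left(J,G \right)} = -14 - \frac{23 J}{G}$ ($v{\left(J,G \right)} = -2 + \left(- \frac{23}{G} J - 12\right) = -2 - \left(12 + \frac{23 J}{G}\right) = -14 - \frac{23 J}{G}$)
$\frac{1}{v{\left(\sqrt{-37 + y{\left(-6 \right)}},-49 \right)} - 4061} = \frac{1}{\left(-14 - \frac{23 \sqrt{-37 + 2}}{-49}\right) - 4061} = \frac{1}{\left(-14 - 23 \sqrt{-35} \left(- \frac{1}{49}\right)\right) - 4061} = \frac{1}{\left(-14 - 23 i \sqrt{35} \left(- \frac{1}{49}\right)\right) - 4061} = \frac{1}{\left(-14 + \frac{23 i \sqrt{35}}{49}\right) - 4061} = \frac{1}{-4075 + \frac{23 i \sqrt{35}}{49}}$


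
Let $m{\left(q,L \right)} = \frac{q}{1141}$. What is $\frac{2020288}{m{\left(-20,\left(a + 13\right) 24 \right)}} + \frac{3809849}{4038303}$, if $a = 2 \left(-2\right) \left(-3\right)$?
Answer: $- \frac{2327222115733811}{20191515} \approx -1.1526 \cdot 10^{8}$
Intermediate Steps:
$a = 12$ ($a = \left(-4\right) \left(-3\right) = 12$)
$m{\left(q,L \right)} = \frac{q}{1141}$ ($m{\left(q,L \right)} = q \frac{1}{1141} = \frac{q}{1141}$)
$\frac{2020288}{m{\left(-20,\left(a + 13\right) 24 \right)}} + \frac{3809849}{4038303} = \frac{2020288}{\frac{1}{1141} \left(-20\right)} + \frac{3809849}{4038303} = \frac{2020288}{- \frac{20}{1141}} + 3809849 \cdot \frac{1}{4038303} = 2020288 \left(- \frac{1141}{20}\right) + \frac{3809849}{4038303} = - \frac{576287152}{5} + \frac{3809849}{4038303} = - \frac{2327222115733811}{20191515}$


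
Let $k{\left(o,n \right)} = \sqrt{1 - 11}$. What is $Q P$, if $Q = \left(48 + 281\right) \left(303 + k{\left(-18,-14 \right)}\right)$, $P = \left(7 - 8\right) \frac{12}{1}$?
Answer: $-1196244 - 3948 i \sqrt{10} \approx -1.1962 \cdot 10^{6} - 12485.0 i$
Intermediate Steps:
$k{\left(o,n \right)} = i \sqrt{10}$ ($k{\left(o,n \right)} = \sqrt{-10} = i \sqrt{10}$)
$P = -12$ ($P = - 12 \cdot 1 = \left(-1\right) 12 = -12$)
$Q = 99687 + 329 i \sqrt{10}$ ($Q = \left(48 + 281\right) \left(303 + i \sqrt{10}\right) = 329 \left(303 + i \sqrt{10}\right) = 99687 + 329 i \sqrt{10} \approx 99687.0 + 1040.4 i$)
$Q P = \left(99687 + 329 i \sqrt{10}\right) \left(-12\right) = -1196244 - 3948 i \sqrt{10}$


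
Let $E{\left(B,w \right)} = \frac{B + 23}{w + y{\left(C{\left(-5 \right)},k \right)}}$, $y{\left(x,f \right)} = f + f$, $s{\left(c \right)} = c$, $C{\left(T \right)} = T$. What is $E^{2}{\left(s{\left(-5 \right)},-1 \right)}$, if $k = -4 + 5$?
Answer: $324$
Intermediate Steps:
$k = 1$
$y{\left(x,f \right)} = 2 f$
$E{\left(B,w \right)} = \frac{23 + B}{2 + w}$ ($E{\left(B,w \right)} = \frac{B + 23}{w + 2 \cdot 1} = \frac{23 + B}{w + 2} = \frac{23 + B}{2 + w}$)
$E^{2}{\left(s{\left(-5 \right)},-1 \right)} = \left(\frac{23 - 5}{2 - 1}\right)^{2} = \left(1^{-1} \cdot 18\right)^{2} = \left(1 \cdot 18\right)^{2} = 18^{2} = 324$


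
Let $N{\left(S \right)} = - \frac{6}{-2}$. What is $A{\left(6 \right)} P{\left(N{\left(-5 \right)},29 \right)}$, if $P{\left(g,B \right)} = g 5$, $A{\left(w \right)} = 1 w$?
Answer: $90$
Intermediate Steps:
$N{\left(S \right)} = 3$ ($N{\left(S \right)} = \left(-6\right) \left(- \frac{1}{2}\right) = 3$)
$A{\left(w \right)} = w$
$P{\left(g,B \right)} = 5 g$
$A{\left(6 \right)} P{\left(N{\left(-5 \right)},29 \right)} = 6 \cdot 5 \cdot 3 = 6 \cdot 15 = 90$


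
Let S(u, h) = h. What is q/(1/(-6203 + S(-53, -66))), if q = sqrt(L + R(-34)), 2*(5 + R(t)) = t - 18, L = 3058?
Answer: -6269*sqrt(3027) ≈ -3.4491e+5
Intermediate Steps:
R(t) = -14 + t/2 (R(t) = -5 + (t - 18)/2 = -5 + (-18 + t)/2 = -5 + (-9 + t/2) = -14 + t/2)
q = sqrt(3027) (q = sqrt(3058 + (-14 + (1/2)*(-34))) = sqrt(3058 + (-14 - 17)) = sqrt(3058 - 31) = sqrt(3027) ≈ 55.018)
q/(1/(-6203 + S(-53, -66))) = sqrt(3027)/(1/(-6203 - 66)) = sqrt(3027)/(1/(-6269)) = sqrt(3027)/(-1/6269) = sqrt(3027)*(-6269) = -6269*sqrt(3027)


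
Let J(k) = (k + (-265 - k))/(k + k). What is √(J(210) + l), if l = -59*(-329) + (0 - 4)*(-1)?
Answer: √34246947/42 ≈ 139.34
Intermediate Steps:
J(k) = -265/(2*k) (J(k) = -265*1/(2*k) = -265/(2*k))
l = 19415 (l = 19411 - 4*(-1) = 19411 + 4 = 19415)
√(J(210) + l) = √(-265/2/210 + 19415) = √(-265/2*1/210 + 19415) = √(-53/84 + 19415) = √(1630807/84) = √34246947/42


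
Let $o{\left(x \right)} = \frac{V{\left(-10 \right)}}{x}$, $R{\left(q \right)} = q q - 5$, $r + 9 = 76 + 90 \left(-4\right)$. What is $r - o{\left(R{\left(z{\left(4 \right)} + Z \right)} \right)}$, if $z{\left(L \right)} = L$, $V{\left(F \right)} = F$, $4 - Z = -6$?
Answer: $- \frac{55953}{191} \approx -292.95$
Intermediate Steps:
$Z = 10$ ($Z = 4 - -6 = 4 + 6 = 10$)
$r = -293$ ($r = -9 + \left(76 + 90 \left(-4\right)\right) = -9 + \left(76 - 360\right) = -9 - 284 = -293$)
$R{\left(q \right)} = -5 + q^{2}$ ($R{\left(q \right)} = q^{2} - 5 = -5 + q^{2}$)
$o{\left(x \right)} = - \frac{10}{x}$
$r - o{\left(R{\left(z{\left(4 \right)} + Z \right)} \right)} = -293 - - \frac{10}{-5 + \left(4 + 10\right)^{2}} = -293 - - \frac{10}{-5 + 14^{2}} = -293 - - \frac{10}{-5 + 196} = -293 - - \frac{10}{191} = -293 + \frac{10}{191} = - \frac{55953}{191}$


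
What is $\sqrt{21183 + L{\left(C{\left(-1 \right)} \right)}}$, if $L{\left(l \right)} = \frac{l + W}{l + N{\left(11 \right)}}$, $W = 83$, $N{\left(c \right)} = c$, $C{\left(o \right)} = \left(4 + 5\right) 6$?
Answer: $\frac{2 \sqrt{22376770}}{65} \approx 145.55$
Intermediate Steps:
$C{\left(o \right)} = 54$ ($C{\left(o \right)} = 9 \cdot 6 = 54$)
$L{\left(l \right)} = \frac{83 + l}{11 + l}$ ($L{\left(l \right)} = \frac{l + 83}{l + 11} = \frac{83 + l}{11 + l}$)
$\sqrt{21183 + L{\left(C{\left(-1 \right)} \right)}} = \sqrt{21183 + \frac{83 + 54}{11 + 54}} = \sqrt{21183 + \frac{1}{65} \cdot 137} = \sqrt{21183 + \frac{137}{65}} = \sqrt{\frac{1377032}{65}} = \frac{2 \sqrt{22376770}}{65}$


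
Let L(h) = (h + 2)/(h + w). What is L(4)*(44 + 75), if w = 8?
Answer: 119/2 ≈ 59.500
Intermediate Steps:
L(h) = (2 + h)/(8 + h) (L(h) = (h + 2)/(h + 8) = (2 + h)/(8 + h))
L(4)*(44 + 75) = ((2 + 4)/(8 + 4))*(44 + 75) = (6/12)*119 = ((1/12)*6)*119 = (1/2)*119 = 119/2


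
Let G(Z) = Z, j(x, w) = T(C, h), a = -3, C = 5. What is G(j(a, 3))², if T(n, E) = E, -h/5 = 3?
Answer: 225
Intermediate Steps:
h = -15 (h = -5*3 = -15)
j(x, w) = -15
G(j(a, 3))² = (-15)² = 225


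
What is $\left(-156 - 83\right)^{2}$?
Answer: $57121$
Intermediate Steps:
$\left(-156 - 83\right)^{2} = \left(-239\right)^{2} = 57121$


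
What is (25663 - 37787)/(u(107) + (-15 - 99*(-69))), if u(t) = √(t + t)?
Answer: -5902656/3318403 + 866*√214/3318403 ≈ -1.7749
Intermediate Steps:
u(t) = √2*√t (u(t) = √(2*t) = √2*√t)
(25663 - 37787)/(u(107) + (-15 - 99*(-69))) = (25663 - 37787)/(√2*√107 + (-15 - 99*(-69))) = -12124/(√214 + (-15 + 6831)) = -12124/(√214 + 6816) = -12124/(6816 + √214)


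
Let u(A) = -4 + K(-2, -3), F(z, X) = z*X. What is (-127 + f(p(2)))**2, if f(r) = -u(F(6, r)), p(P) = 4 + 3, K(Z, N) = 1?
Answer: 15376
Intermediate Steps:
F(z, X) = X*z
p(P) = 7
u(A) = -3 (u(A) = -4 + 1 = -3)
f(r) = 3 (f(r) = -1*(-3) = 3)
(-127 + f(p(2)))**2 = (-127 + 3)**2 = (-124)**2 = 15376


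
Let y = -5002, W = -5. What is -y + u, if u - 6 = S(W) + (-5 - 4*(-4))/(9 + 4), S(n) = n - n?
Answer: 65115/13 ≈ 5008.8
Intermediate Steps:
S(n) = 0
u = 89/13 (u = 6 + (0 + (-5 - 4*(-4))/(9 + 4)) = 6 + (0 + (-5 + 16)/13) = 6 + (0 + (1/13)*11) = 6 + (0 + 11/13) = 6 + 11/13 = 89/13 ≈ 6.8462)
-y + u = -1*(-5002) + 89/13 = 5002 + 89/13 = 65115/13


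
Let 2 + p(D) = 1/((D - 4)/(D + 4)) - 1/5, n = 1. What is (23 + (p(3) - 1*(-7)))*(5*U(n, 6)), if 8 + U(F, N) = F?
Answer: -728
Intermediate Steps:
U(F, N) = -8 + F
p(D) = -11/5 + (4 + D)/(-4 + D) (p(D) = -2 + (1/((D - 4)/(D + 4)) - 1/5) = -2 + (1/((-4 + D)/(4 + D)) - 1*⅕) = -2 + (1/((-4 + D)/(4 + D)) - ⅕) = -2 + (1*((4 + D)/(-4 + D)) - ⅕) = -2 + ((4 + D)/(-4 + D) - ⅕) = -2 + (-⅕ + (4 + D)/(-4 + D)) = -11/5 + (4 + D)/(-4 + D))
(23 + (p(3) - 1*(-7)))*(5*U(n, 6)) = (23 + (2*(32 - 3*3)/(5*(-4 + 3)) - 1*(-7)))*(5*(-8 + 1)) = (23 + ((⅖)*(32 - 9)/(-1) + 7))*(5*(-7)) = (23 + ((⅖)*(-1)*23 + 7))*(-35) = (23 + (-46/5 + 7))*(-35) = (23 - 11/5)*(-35) = (104/5)*(-35) = -728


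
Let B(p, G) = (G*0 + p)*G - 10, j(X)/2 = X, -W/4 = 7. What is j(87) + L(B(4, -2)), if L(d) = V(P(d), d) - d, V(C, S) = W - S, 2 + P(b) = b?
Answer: 182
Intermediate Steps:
W = -28 (W = -4*7 = -28)
j(X) = 2*X
P(b) = -2 + b
V(C, S) = -28 - S
B(p, G) = -10 + G*p (B(p, G) = (0 + p)*G - 10 = p*G - 10 = G*p - 10 = -10 + G*p)
L(d) = -28 - 2*d (L(d) = (-28 - d) - d = -28 - 2*d)
j(87) + L(B(4, -2)) = 2*87 + (-28 - 2*(-10 - 2*4)) = 174 + (-28 - 2*(-10 - 8)) = 174 + (-28 - 2*(-18)) = 174 + (-28 + 36) = 174 + 8 = 182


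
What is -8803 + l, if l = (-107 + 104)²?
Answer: -8794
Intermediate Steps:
l = 9 (l = (-3)² = 9)
-8803 + l = -8803 + 9 = -8794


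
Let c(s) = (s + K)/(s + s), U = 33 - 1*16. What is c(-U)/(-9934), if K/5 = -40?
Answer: -217/337756 ≈ -0.00064248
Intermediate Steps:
U = 17 (U = 33 - 16 = 17)
K = -200 (K = 5*(-40) = -200)
c(s) = (-200 + s)/(2*s) (c(s) = (s - 200)/(s + s) = (-200 + s)/((2*s)) = (-200 + s)*(1/(2*s)) = (-200 + s)/(2*s))
c(-U)/(-9934) = ((-200 - 1*17)/(2*((-1*17))))/(-9934) = ((1/2)*(-200 - 17)/(-17))*(-1/9934) = ((1/2)*(-1/17)*(-217))*(-1/9934) = (217/34)*(-1/9934) = -217/337756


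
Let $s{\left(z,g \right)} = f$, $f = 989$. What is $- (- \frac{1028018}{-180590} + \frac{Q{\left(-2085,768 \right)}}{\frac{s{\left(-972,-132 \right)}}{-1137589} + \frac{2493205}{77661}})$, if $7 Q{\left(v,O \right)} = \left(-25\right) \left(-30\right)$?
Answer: $- \frac{8093812481991749129}{896320560608776520} \approx -9.03$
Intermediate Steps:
$Q{\left(v,O \right)} = \frac{750}{7}$ ($Q{\left(v,O \right)} = \frac{\left(-25\right) \left(-30\right)}{7} = \frac{1}{7} \cdot 750 = \frac{750}{7}$)
$s{\left(z,g \right)} = 989$
$- (- \frac{1028018}{-180590} + \frac{Q{\left(-2085,768 \right)}}{\frac{s{\left(-972,-132 \right)}}{-1137589} + \frac{2493205}{77661}}) = - (- \frac{1028018}{-180590} + \frac{750}{7 \left(\frac{989}{-1137589} + \frac{2493205}{77661}\right)}) = - (\left(-1028018\right) \left(- \frac{1}{180590}\right) + \frac{750}{7 \left(989 \left(- \frac{1}{1137589}\right) + 2493205 \cdot \frac{1}{77661}\right)}) = - (\frac{514009}{90295} + \frac{750}{7 \left(- \frac{989}{1137589} + \frac{2493205}{77661}\right)}) = - (\frac{514009}{90295} + \frac{750}{7 \cdot \frac{2836165776016}{88346299329}}) = - (\frac{514009}{90295} + \frac{750}{7} \cdot \frac{88346299329}{2836165776016}) = - (\frac{514009}{90295} + \frac{33129862248375}{9926580216056}) = \left(-1\right) \frac{8093812481991749129}{896320560608776520} = - \frac{8093812481991749129}{896320560608776520}$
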